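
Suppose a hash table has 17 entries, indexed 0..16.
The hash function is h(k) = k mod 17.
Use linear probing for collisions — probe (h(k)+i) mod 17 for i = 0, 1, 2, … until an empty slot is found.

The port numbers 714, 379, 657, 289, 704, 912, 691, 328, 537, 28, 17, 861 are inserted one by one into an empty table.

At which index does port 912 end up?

Insert 714: h=0, slot 0 empty -> index 0.
Insert 379: h=5, slot 5 empty -> index 5.
Insert 657: h=11, slot 11 empty -> index 11.
Insert 289: h=0, slot 0 occupied -> index 1.
Insert 704: h=7, slot 7 empty -> index 7.
Insert 912: h=11, slot 11 occupied -> index 12.
Insert 691: h=11, slots 11,12 occupied -> index 13.
Insert 328: h=5, slot 5 occupied -> index 6.
Insert 537: h=10, slot 10 empty -> index 10.
Insert 28: h=11, slots 11,12,13 occupied -> index 14.
Insert 17: h=0, slots 0,1 occupied -> index 2.
Insert 861: h=11, slots 11,12,13,14 occupied -> index 15.
Table: [714, 289, 17, ∅, ∅, 379, 328, 704, ∅, ∅, 537, 657, 912, 691, 28, 861, ∅]

12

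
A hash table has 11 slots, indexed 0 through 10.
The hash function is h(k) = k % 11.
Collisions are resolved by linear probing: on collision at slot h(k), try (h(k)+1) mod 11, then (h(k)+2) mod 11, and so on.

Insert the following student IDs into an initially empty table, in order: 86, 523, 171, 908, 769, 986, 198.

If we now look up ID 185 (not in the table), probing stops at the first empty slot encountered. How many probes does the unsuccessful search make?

5

86: h=9 -> slot 9
523: h=6 -> slot 6
171: h=6, probe 6,7 -> slot 7
908: h=6, probe 6,7,8 -> slot 8
769: h=10 -> slot 10
986: h=7, probe 7,8,9,10,0 -> slot 0
198: h=0, probe 0,1 -> slot 1
Table: [986, 198, _, _, _, _, 523, 171, 908, 86, 769]
Lookup 185: h=9, probe 9,10,0,1,2 → slot 2 empty, not found.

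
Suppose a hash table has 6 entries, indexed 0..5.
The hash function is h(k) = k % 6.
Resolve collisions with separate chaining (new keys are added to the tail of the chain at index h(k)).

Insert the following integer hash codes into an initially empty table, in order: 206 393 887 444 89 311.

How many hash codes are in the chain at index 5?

3

Insert 206: h=2, bucket 2 empty → new chain.
Insert 393: h=3, bucket 3 empty → new chain.
Insert 887: h=5, bucket 5 empty → new chain.
Insert 444: h=0, bucket 0 empty → new chain.
Insert 89: h=5, bucket 5 nonempty → append to chain.
Insert 311: h=5, bucket 5 nonempty → append to chain.
Final buckets:
0: 444
1: -
2: 206
3: 393
4: -
5: 887 -> 89 -> 311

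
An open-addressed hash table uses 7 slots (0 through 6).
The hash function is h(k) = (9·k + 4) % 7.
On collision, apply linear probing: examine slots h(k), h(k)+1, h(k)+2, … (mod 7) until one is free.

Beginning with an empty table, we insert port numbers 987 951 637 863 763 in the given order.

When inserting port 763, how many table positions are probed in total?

987: h=4 -> slot 4
951: h=2 -> slot 2
637: h=4, probe 4,5 -> slot 5
863: h=1 -> slot 1
763: h=4, probe 4,5,6 -> slot 6
Table: [∅, 863, 951, ∅, 987, 637, 763]

3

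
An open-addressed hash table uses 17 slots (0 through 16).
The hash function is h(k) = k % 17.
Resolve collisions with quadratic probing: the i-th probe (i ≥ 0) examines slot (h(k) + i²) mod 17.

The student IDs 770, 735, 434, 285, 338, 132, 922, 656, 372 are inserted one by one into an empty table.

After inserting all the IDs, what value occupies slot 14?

770 hashes to 5; slot 5 is free -> place at 5.
735 hashes to 4; slot 4 is free -> place at 4.
434 hashes to 9; slot 9 is free -> place at 9.
285 hashes to 13; slot 13 is free -> place at 13.
338 hashes to 15; slot 15 is free -> place at 15.
132 hashes to 13; 13 taken -> place at 14.
922 hashes to 4; 4,5 taken -> place at 8.
656 hashes to 10; slot 10 is free -> place at 10.
372 hashes to 15; 15 taken -> place at 16.
Table: [-, -, -, -, 735, 770, -, -, 922, 434, 656, -, -, 285, 132, 338, 372]

132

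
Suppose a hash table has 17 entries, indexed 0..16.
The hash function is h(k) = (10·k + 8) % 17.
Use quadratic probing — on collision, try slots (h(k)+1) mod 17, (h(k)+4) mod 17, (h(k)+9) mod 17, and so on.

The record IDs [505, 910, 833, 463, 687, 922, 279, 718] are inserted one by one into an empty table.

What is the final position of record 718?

Insert 505: h=9, slot 9 empty → index 9.
Insert 910: h=13, slot 13 empty → index 13.
Insert 833: h=8, slot 8 empty → index 8.
Insert 463: h=14, slot 14 empty → index 14.
Insert 687: h=10, slot 10 empty → index 10.
Insert 922: h=14, slot 14 occupied → index 15.
Insert 279: h=10, slot 10 occupied → index 11.
Insert 718: h=14, slots 14,15 occupied → index 1.
Table: [∅, 718, ∅, ∅, ∅, ∅, ∅, ∅, 833, 505, 687, 279, ∅, 910, 463, 922, ∅]

1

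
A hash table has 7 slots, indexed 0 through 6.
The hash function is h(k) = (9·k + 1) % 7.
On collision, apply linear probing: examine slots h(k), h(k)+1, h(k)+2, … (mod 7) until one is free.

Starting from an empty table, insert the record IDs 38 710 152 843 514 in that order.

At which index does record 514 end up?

3

38 hashes to 0; slot 0 is free => place at 0.
710 hashes to 0; 0 taken => place at 1.
152 hashes to 4; slot 4 is free => place at 4.
843 hashes to 0; 0,1 taken => place at 2.
514 hashes to 0; 0,1,2 taken => place at 3.
Table: [38, 710, 843, 514, 152, ∅, ∅]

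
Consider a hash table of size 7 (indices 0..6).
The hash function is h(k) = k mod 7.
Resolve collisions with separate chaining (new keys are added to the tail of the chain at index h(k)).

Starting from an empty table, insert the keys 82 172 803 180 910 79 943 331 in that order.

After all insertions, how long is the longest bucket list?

4

82 → bucket 5
172 → bucket 4
803 → bucket 5 (collision)
180 → bucket 5 (collision)
910 → bucket 0
79 → bucket 2
943 → bucket 5 (collision)
331 → bucket 2 (collision)
Final buckets:
0: 910
1: —
2: 79 -> 331
3: —
4: 172
5: 82 -> 803 -> 180 -> 943
6: —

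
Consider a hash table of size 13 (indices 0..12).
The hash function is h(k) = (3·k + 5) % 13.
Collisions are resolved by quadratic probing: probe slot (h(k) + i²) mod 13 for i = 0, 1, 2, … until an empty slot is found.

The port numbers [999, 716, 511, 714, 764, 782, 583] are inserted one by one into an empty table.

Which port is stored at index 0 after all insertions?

583

Insert 999: h=12, slot 12 empty -> index 12.
Insert 716: h=8, slot 8 empty -> index 8.
Insert 511: h=4, slot 4 empty -> index 4.
Insert 714: h=2, slot 2 empty -> index 2.
Insert 764: h=9, slot 9 empty -> index 9.
Insert 782: h=11, slot 11 empty -> index 11.
Insert 583: h=12, slot 12 occupied -> index 0.
Table: [583, ., 714, ., 511, ., ., ., 716, 764, ., 782, 999]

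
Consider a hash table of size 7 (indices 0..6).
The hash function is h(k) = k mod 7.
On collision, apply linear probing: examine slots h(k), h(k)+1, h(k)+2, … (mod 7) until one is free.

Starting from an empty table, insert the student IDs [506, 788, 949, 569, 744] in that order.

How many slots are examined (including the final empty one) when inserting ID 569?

506: h=2 -> slot 2
788: h=4 -> slot 4
949: h=4, probe 4,5 -> slot 5
569: h=2, probe 2,3 -> slot 3
744: h=2, probe 2,3,4,5,6 -> slot 6
Table: [., ., 506, 569, 788, 949, 744]

2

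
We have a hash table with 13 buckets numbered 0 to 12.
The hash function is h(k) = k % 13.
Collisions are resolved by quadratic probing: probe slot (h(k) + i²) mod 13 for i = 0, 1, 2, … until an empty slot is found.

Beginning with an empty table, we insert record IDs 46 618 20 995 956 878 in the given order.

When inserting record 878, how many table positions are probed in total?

Insert 46: h=7, slot 7 empty -> index 7.
Insert 618: h=7, slot 7 occupied -> index 8.
Insert 20: h=7, slots 7,8 occupied -> index 11.
Insert 995: h=7, slots 7,8,11 occupied -> index 3.
Insert 956: h=7, slots 7,8,11,3 occupied -> index 10.
Insert 878: h=7, slots 7,8,11,3,10 occupied -> index 6.
Table: [., ., ., 995, ., ., 878, 46, 618, ., 956, 20, .]

6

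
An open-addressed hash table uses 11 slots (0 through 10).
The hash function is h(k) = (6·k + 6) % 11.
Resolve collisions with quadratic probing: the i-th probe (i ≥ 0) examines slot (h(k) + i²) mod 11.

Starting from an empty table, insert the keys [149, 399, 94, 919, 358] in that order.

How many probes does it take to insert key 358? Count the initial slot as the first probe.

149 hashes to 9; slot 9 is free -> place at 9.
399 hashes to 2; slot 2 is free -> place at 2.
94 hashes to 9; 9 taken -> place at 10.
919 hashes to 9; 9,10,2 taken -> place at 7.
358 hashes to 9; 9,10,2,7 taken -> place at 3.
Table: [∅, ∅, 399, 358, ∅, ∅, ∅, 919, ∅, 149, 94]

5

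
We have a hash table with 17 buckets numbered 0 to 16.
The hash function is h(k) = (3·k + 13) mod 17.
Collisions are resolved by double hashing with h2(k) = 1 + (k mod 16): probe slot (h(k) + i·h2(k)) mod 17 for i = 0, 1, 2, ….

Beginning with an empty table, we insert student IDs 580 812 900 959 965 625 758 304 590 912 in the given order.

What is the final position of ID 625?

3

580 hashes to 2; slot 2 is free -> place at 2.
812 hashes to 1; slot 1 is free -> place at 1.
900 hashes to 10; slot 10 is free -> place at 10.
959 hashes to 0; slot 0 is free -> place at 0.
965 hashes to 1, h2=6; 1 taken -> place at 7.
625 hashes to 1, h2=2; 1 taken -> place at 3.
758 hashes to 9; slot 9 is free -> place at 9.
304 hashes to 7, h2=1; 7 taken -> place at 8.
590 hashes to 15; slot 15 is free -> place at 15.
912 hashes to 12; slot 12 is free -> place at 12.
Table: [959, 812, 580, 625, _, _, _, 965, 304, 758, 900, _, 912, _, _, 590, _]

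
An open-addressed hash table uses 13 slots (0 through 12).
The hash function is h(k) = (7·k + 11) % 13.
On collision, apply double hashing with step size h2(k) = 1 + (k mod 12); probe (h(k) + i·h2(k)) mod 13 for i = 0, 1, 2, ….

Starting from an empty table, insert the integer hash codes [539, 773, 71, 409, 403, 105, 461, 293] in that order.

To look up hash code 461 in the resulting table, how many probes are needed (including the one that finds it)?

4

539: h=1 => slot 1
773: h=1, h2=6, probe 1,7 => slot 7
71: h=1, h2=12, probe 1,0 => slot 0
409: h=1, h2=2, probe 1,3 => slot 3
403: h=11 => slot 11
105: h=5 => slot 5
461: h=1, h2=6, probe 1,7,0,6 => slot 6
293: h=8 => slot 8
Table: [71, 539, ., 409, ., 105, 461, 773, 293, ., ., 403, .]
Lookup 461: h=1, h2=6, probe 1,7,0,6 → found at 6.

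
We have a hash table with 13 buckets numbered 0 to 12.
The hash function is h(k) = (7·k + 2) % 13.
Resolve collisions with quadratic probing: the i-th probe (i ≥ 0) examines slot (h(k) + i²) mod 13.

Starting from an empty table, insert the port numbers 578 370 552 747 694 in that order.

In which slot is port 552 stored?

Insert 578: h=5, slot 5 empty => index 5.
Insert 370: h=5, slot 5 occupied => index 6.
Insert 552: h=5, slots 5,6 occupied => index 9.
Insert 747: h=5, slots 5,6,9 occupied => index 1.
Insert 694: h=11, slot 11 empty => index 11.
Table: [—, 747, —, —, —, 578, 370, —, —, 552, —, 694, —]

9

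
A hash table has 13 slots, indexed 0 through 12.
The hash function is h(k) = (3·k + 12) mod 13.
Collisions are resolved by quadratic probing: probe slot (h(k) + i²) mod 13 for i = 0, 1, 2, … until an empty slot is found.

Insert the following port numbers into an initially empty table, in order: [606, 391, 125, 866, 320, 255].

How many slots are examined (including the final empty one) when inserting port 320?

4

606 hashes to 10; slot 10 is free => place at 10.
391 hashes to 2; slot 2 is free => place at 2.
125 hashes to 10; 10 taken => place at 11.
866 hashes to 10; 10,11 taken => place at 1.
320 hashes to 10; 10,11,1 taken => place at 6.
255 hashes to 10; 10,11,1,6 taken => place at 0.
Table: [255, 866, 391, ∅, ∅, ∅, 320, ∅, ∅, ∅, 606, 125, ∅]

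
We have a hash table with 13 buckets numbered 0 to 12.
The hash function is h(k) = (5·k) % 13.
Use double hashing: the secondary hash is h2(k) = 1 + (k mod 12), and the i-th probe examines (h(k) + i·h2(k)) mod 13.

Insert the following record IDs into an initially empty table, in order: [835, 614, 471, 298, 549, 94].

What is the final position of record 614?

5

835 hashes to 2; slot 2 is free -> place at 2.
614 hashes to 2, h2=3; 2 taken -> place at 5.
471 hashes to 2, h2=4; 2 taken -> place at 6.
298 hashes to 8; slot 8 is free -> place at 8.
549 hashes to 2, h2=10; 2 taken -> place at 12.
94 hashes to 2, h2=11; 2 taken -> place at 0.
Table: [94, -, 835, -, -, 614, 471, -, 298, -, -, -, 549]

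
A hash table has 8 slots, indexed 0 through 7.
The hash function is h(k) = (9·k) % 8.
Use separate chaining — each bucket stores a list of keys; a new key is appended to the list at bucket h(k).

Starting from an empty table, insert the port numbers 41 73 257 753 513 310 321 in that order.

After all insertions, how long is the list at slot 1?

6

41 -> bucket 1
73 -> bucket 1 (collision)
257 -> bucket 1 (collision)
753 -> bucket 1 (collision)
513 -> bucket 1 (collision)
310 -> bucket 6
321 -> bucket 1 (collision)
Final buckets:
0: —
1: 41 -> 73 -> 257 -> 753 -> 513 -> 321
2: —
3: —
4: —
5: —
6: 310
7: —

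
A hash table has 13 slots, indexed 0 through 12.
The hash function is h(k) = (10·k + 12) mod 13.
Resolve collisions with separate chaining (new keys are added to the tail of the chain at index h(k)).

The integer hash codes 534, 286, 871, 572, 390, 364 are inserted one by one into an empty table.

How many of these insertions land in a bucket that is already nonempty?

4

534 → bucket 9
286 → bucket 12
871 → bucket 12 (collision)
572 → bucket 12 (collision)
390 → bucket 12 (collision)
364 → bucket 12 (collision)
Final buckets:
0: —
1: —
2: —
3: —
4: —
5: —
6: —
7: —
8: —
9: 534
10: —
11: —
12: 286 -> 871 -> 572 -> 390 -> 364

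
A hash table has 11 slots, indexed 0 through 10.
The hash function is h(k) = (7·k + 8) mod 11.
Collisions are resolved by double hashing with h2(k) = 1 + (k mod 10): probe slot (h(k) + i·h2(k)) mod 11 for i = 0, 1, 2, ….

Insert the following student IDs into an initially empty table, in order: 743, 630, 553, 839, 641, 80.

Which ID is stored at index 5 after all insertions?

839

743: h=6 → slot 6
630: h=7 → slot 7
553: h=7, h2=4, probe 7,0 → slot 0
839: h=7, h2=10, probe 7,6,5 → slot 5
641: h=7, h2=2, probe 7,9 → slot 9
80: h=7, h2=1, probe 7,8 → slot 8
Table: [553, -, -, -, -, 839, 743, 630, 80, 641, -]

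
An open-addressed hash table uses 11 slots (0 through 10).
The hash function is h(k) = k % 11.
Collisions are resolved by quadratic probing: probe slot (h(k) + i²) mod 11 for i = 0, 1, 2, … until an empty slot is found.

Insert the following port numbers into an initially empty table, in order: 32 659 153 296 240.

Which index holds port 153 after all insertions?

3

Insert 32: h=10, slot 10 empty → index 10.
Insert 659: h=10, slot 10 occupied → index 0.
Insert 153: h=10, slots 10,0 occupied → index 3.
Insert 296: h=10, slots 10,0,3 occupied → index 8.
Insert 240: h=9, slot 9 empty → index 9.
Table: [659, -, -, 153, -, -, -, -, 296, 240, 32]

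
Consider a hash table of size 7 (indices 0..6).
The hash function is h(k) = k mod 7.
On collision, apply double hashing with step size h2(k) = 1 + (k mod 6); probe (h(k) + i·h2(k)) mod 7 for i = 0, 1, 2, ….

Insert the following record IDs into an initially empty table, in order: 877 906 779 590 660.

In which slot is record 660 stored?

4

877 hashes to 2; slot 2 is free -> place at 2.
906 hashes to 3; slot 3 is free -> place at 3.
779 hashes to 2, h2=6; 2 taken -> place at 1.
590 hashes to 2, h2=3; 2 taken -> place at 5.
660 hashes to 2, h2=1; 2,3 taken -> place at 4.
Table: [—, 779, 877, 906, 660, 590, —]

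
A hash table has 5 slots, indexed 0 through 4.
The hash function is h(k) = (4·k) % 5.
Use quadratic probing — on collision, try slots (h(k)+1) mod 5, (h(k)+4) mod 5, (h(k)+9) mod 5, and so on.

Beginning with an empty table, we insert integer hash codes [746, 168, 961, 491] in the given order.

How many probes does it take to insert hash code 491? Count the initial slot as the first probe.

Insert 746: h=4, slot 4 empty → index 4.
Insert 168: h=2, slot 2 empty → index 2.
Insert 961: h=4, slot 4 occupied → index 0.
Insert 491: h=4, slots 4,0 occupied → index 3.
Table: [961, _, 168, 491, 746]

3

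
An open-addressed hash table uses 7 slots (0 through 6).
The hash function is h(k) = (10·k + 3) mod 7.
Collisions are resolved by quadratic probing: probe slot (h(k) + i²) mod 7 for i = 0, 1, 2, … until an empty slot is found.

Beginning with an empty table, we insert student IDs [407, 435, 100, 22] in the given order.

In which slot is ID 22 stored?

407 hashes to 6; slot 6 is free -> place at 6.
435 hashes to 6; 6 taken -> place at 0.
100 hashes to 2; slot 2 is free -> place at 2.
22 hashes to 6; 6,0 taken -> place at 3.
Table: [435, _, 100, 22, _, _, 407]

3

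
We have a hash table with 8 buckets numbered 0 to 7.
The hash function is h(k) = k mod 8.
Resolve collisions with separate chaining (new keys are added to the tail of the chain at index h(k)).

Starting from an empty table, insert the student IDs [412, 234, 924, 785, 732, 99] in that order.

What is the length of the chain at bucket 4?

412 → bucket 4
234 → bucket 2
924 → bucket 4 (collision)
785 → bucket 1
732 → bucket 4 (collision)
99 → bucket 3
Final buckets:
0: _
1: 785
2: 234
3: 99
4: 412 -> 924 -> 732
5: _
6: _
7: _

3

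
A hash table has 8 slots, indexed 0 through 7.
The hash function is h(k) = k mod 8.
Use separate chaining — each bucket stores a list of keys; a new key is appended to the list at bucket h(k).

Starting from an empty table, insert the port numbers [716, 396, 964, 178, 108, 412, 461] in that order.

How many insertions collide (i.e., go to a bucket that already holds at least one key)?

Insert 716: h=4, bucket 4 empty → new chain.
Insert 396: h=4, bucket 4 nonempty → append to chain.
Insert 964: h=4, bucket 4 nonempty → append to chain.
Insert 178: h=2, bucket 2 empty → new chain.
Insert 108: h=4, bucket 4 nonempty → append to chain.
Insert 412: h=4, bucket 4 nonempty → append to chain.
Insert 461: h=5, bucket 5 empty → new chain.
Final buckets:
0: _
1: _
2: 178
3: _
4: 716 -> 396 -> 964 -> 108 -> 412
5: 461
6: _
7: _

4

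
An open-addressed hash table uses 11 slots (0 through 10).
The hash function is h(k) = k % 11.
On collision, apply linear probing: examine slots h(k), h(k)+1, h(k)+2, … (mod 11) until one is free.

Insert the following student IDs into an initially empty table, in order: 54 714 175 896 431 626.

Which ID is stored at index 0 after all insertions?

54 hashes to 10; slot 10 is free => place at 10.
714 hashes to 10; 10 taken => place at 0.
175 hashes to 10; 10,0 taken => place at 1.
896 hashes to 5; slot 5 is free => place at 5.
431 hashes to 2; slot 2 is free => place at 2.
626 hashes to 10; 10,0,1,2 taken => place at 3.
Table: [714, 175, 431, 626, ∅, 896, ∅, ∅, ∅, ∅, 54]

714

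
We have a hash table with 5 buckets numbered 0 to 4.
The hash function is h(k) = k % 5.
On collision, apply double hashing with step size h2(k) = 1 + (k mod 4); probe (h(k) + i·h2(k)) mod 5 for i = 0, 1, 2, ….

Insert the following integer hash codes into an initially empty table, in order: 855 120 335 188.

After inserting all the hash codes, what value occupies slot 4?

335

855 hashes to 0; slot 0 is free → place at 0.
120 hashes to 0, h2=1; 0 taken → place at 1.
335 hashes to 0, h2=4; 0 taken → place at 4.
188 hashes to 3; slot 3 is free → place at 3.
Table: [855, 120, ., 188, 335]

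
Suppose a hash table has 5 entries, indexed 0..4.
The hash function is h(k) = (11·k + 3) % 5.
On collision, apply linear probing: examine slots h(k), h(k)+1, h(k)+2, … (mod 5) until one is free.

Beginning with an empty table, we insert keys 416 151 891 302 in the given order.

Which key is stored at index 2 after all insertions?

302

Insert 416: h=4, slot 4 empty → index 4.
Insert 151: h=4, slot 4 occupied → index 0.
Insert 891: h=4, slots 4,0 occupied → index 1.
Insert 302: h=0, slots 0,1 occupied → index 2.
Table: [151, 891, 302, _, 416]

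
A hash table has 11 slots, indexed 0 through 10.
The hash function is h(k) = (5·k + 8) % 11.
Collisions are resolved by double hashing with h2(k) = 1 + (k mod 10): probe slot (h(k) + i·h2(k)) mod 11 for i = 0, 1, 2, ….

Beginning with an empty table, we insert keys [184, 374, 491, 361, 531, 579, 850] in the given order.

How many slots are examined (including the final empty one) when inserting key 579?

4

184 hashes to 4; slot 4 is free => place at 4.
374 hashes to 8; slot 8 is free => place at 8.
491 hashes to 10; slot 10 is free => place at 10.
361 hashes to 9; slot 9 is free => place at 9.
531 hashes to 1; slot 1 is free => place at 1.
579 hashes to 10, h2=10; 10,9,8 taken => place at 7.
850 hashes to 1, h2=1; 1 taken => place at 2.
Table: [∅, 531, 850, ∅, 184, ∅, ∅, 579, 374, 361, 491]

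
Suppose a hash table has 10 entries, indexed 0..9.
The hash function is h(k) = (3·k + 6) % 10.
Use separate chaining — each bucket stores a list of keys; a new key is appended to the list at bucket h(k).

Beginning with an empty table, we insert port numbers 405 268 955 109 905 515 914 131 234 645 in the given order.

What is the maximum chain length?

405 -> bucket 1
268 -> bucket 0
955 -> bucket 1 (collision)
109 -> bucket 3
905 -> bucket 1 (collision)
515 -> bucket 1 (collision)
914 -> bucket 8
131 -> bucket 9
234 -> bucket 8 (collision)
645 -> bucket 1 (collision)
Final buckets:
0: 268
1: 405 -> 955 -> 905 -> 515 -> 645
2: —
3: 109
4: —
5: —
6: —
7: —
8: 914 -> 234
9: 131

5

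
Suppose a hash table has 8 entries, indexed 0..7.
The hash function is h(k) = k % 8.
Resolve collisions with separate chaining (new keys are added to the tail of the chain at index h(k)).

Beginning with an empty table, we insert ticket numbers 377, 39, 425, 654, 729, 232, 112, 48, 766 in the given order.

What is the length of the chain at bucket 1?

377 -> bucket 1
39 -> bucket 7
425 -> bucket 1 (collision)
654 -> bucket 6
729 -> bucket 1 (collision)
232 -> bucket 0
112 -> bucket 0 (collision)
48 -> bucket 0 (collision)
766 -> bucket 6 (collision)
Final buckets:
0: 232 -> 112 -> 48
1: 377 -> 425 -> 729
2: ∅
3: ∅
4: ∅
5: ∅
6: 654 -> 766
7: 39

3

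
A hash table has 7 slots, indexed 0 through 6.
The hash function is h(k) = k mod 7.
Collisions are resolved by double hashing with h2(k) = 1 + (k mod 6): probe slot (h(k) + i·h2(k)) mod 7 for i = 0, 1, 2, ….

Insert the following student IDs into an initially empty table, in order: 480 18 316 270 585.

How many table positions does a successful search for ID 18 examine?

480 hashes to 4; slot 4 is free → place at 4.
18 hashes to 4, h2=1; 4 taken → place at 5.
316 hashes to 1; slot 1 is free → place at 1.
270 hashes to 4, h2=1; 4,5 taken → place at 6.
585 hashes to 4, h2=4; 4,1,5 taken → place at 2.
Table: [., 316, 585, ., 480, 18, 270]
Lookup 18: h=4, h2=1, probe 4,5 → found at 5.

2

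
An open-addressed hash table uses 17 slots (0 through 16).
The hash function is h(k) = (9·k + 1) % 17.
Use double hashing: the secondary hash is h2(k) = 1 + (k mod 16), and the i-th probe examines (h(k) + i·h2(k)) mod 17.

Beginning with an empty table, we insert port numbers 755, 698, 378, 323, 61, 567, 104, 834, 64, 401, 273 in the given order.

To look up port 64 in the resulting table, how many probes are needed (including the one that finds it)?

2

755: h=13 => slot 13
698: h=10 => slot 10
378: h=3 => slot 3
323: h=1 => slot 1
61: h=6 => slot 6
567: h=4 => slot 4
104: h=2 => slot 2
834: h=10, h2=3, probe 10,13,16 => slot 16
64: h=16, h2=1, probe 16,0 => slot 0
401: h=6, h2=2, probe 6,8 => slot 8
273: h=10, h2=2, probe 10,12 => slot 12
Table: [64, 323, 104, 378, 567, -, 61, -, 401, -, 698, -, 273, 755, -, -, 834]
Lookup 64: h=16, h2=1, probe 16,0 → found at 0.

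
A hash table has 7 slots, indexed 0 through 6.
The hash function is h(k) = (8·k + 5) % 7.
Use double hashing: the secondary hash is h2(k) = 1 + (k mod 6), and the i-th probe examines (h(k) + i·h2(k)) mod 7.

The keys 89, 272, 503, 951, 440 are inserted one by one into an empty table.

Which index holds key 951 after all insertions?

89: h=3 => slot 3
272: h=4 => slot 4
503: h=4, h2=6, probe 4,3,2 => slot 2
951: h=4, h2=4, probe 4,1 => slot 1
440: h=4, h2=3, probe 4,0 => slot 0
Table: [440, 951, 503, 89, 272, -, -]

1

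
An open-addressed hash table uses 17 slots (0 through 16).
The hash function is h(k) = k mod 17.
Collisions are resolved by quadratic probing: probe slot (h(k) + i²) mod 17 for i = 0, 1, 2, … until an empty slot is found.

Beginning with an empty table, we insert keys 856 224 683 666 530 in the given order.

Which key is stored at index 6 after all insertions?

856: h=6 → slot 6
224: h=3 → slot 3
683: h=3, probe 3,4 → slot 4
666: h=3, probe 3,4,7 → slot 7
530: h=3, probe 3,4,7,12 → slot 12
Table: [—, —, —, 224, 683, —, 856, 666, —, —, —, —, 530, —, —, —, —]

856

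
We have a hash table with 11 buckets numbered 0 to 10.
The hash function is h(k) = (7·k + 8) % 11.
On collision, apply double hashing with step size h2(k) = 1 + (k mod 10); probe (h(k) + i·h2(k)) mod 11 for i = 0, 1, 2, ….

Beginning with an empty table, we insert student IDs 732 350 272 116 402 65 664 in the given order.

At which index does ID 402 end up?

1

732: h=6 -> slot 6
350: h=5 -> slot 5
272: h=9 -> slot 9
116: h=6, h2=7, probe 6,2 -> slot 2
402: h=6, h2=3, probe 6,9,1 -> slot 1
65: h=1, h2=6, probe 1,7 -> slot 7
664: h=3 -> slot 3
Table: [., 402, 116, 664, ., 350, 732, 65, ., 272, .]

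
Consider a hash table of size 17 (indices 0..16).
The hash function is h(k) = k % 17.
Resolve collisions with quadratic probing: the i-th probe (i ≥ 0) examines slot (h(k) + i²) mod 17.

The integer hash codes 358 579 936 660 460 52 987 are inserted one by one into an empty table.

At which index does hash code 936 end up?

5

358: h=1 => slot 1
579: h=1, probe 1,2 => slot 2
936: h=1, probe 1,2,5 => slot 5
660: h=14 => slot 14
460: h=1, probe 1,2,5,10 => slot 10
52: h=1, probe 1,2,5,10,0 => slot 0
987: h=1, probe 1,2,5,10,0,9 => slot 9
Table: [52, 358, 579, ∅, ∅, 936, ∅, ∅, ∅, 987, 460, ∅, ∅, ∅, 660, ∅, ∅]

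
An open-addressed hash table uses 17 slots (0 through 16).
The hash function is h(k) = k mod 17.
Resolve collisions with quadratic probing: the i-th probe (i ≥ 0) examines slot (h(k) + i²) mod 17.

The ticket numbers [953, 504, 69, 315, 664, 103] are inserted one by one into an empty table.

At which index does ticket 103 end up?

10

953: h=1 -> slot 1
504: h=11 -> slot 11
69: h=1, probe 1,2 -> slot 2
315: h=9 -> slot 9
664: h=1, probe 1,2,5 -> slot 5
103: h=1, probe 1,2,5,10 -> slot 10
Table: [., 953, 69, ., ., 664, ., ., ., 315, 103, 504, ., ., ., ., .]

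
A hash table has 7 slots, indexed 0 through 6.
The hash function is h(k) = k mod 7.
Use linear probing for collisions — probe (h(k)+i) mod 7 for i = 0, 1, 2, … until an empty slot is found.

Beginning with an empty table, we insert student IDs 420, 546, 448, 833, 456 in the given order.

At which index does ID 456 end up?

4

Insert 420: h=0, slot 0 empty -> index 0.
Insert 546: h=0, slot 0 occupied -> index 1.
Insert 448: h=0, slots 0,1 occupied -> index 2.
Insert 833: h=0, slots 0,1,2 occupied -> index 3.
Insert 456: h=1, slots 1,2,3 occupied -> index 4.
Table: [420, 546, 448, 833, 456, _, _]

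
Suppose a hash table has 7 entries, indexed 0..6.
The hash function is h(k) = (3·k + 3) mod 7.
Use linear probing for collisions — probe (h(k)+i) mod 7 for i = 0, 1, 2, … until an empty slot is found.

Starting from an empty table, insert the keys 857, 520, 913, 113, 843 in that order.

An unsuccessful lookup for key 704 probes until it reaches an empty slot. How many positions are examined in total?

857 hashes to 5; slot 5 is free => place at 5.
520 hashes to 2; slot 2 is free => place at 2.
913 hashes to 5; 5 taken => place at 6.
113 hashes to 6; 6 taken => place at 0.
843 hashes to 5; 5,6,0 taken => place at 1.
Table: [113, 843, 520, _, _, 857, 913]
Lookup 704: h=1, probe 1,2,3 → slot 3 empty, not found.

3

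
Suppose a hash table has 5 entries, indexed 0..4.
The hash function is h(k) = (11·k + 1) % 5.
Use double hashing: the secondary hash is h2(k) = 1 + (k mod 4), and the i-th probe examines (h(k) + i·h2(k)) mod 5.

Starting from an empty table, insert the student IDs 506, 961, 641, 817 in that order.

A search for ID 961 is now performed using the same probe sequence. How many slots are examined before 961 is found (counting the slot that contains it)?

506: h=2 => slot 2
961: h=2, h2=2, probe 2,4 => slot 4
641: h=2, h2=2, probe 2,4,1 => slot 1
817: h=3 => slot 3
Table: [_, 641, 506, 817, 961]
Lookup 961: h=2, h2=2, probe 2,4 → found at 4.

2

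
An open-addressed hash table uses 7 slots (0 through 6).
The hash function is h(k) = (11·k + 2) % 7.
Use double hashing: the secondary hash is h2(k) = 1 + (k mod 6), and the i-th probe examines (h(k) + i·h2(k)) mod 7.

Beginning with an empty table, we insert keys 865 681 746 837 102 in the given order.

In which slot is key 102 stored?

5

865: h=4 => slot 4
681: h=3 => slot 3
746: h=4, h2=3, probe 4,0 => slot 0
837: h=4, h2=4, probe 4,1 => slot 1
102: h=4, h2=1, probe 4,5 => slot 5
Table: [746, 837, ∅, 681, 865, 102, ∅]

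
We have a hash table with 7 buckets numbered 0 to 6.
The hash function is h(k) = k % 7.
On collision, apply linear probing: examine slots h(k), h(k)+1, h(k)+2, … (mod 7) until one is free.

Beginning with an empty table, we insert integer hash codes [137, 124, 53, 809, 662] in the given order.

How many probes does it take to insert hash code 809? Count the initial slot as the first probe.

137: h=4 → slot 4
124: h=5 → slot 5
53: h=4, probe 4,5,6 → slot 6
809: h=4, probe 4,5,6,0 → slot 0
662: h=4, probe 4,5,6,0,1 → slot 1
Table: [809, 662, ∅, ∅, 137, 124, 53]

4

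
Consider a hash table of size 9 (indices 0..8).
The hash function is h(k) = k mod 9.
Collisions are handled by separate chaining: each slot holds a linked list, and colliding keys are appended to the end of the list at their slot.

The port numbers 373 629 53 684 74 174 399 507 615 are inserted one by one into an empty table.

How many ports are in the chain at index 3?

Insert 373: h=4, bucket 4 empty -> new chain.
Insert 629: h=8, bucket 8 empty -> new chain.
Insert 53: h=8, bucket 8 nonempty -> append to chain.
Insert 684: h=0, bucket 0 empty -> new chain.
Insert 74: h=2, bucket 2 empty -> new chain.
Insert 174: h=3, bucket 3 empty -> new chain.
Insert 399: h=3, bucket 3 nonempty -> append to chain.
Insert 507: h=3, bucket 3 nonempty -> append to chain.
Insert 615: h=3, bucket 3 nonempty -> append to chain.
Final buckets:
0: 684
1: .
2: 74
3: 174 -> 399 -> 507 -> 615
4: 373
5: .
6: .
7: .
8: 629 -> 53

4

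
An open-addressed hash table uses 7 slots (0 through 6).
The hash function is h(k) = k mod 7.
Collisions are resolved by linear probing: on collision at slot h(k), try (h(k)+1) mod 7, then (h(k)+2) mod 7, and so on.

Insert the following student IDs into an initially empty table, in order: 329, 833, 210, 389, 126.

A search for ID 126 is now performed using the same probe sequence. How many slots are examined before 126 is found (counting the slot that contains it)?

329: h=0 → slot 0
833: h=0, probe 0,1 → slot 1
210: h=0, probe 0,1,2 → slot 2
389: h=4 → slot 4
126: h=0, probe 0,1,2,3 → slot 3
Table: [329, 833, 210, 126, 389, —, —]
Lookup 126: h=0, probe 0,1,2,3 → found at 3.

4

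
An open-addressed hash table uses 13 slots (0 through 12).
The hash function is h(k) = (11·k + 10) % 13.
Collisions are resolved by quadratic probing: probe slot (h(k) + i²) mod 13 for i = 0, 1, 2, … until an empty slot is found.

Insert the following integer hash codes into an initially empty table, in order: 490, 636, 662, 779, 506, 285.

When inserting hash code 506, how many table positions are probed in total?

490: h=5 -> slot 5
636: h=12 -> slot 12
662: h=12, probe 12,0 -> slot 0
779: h=12, probe 12,0,3 -> slot 3
506: h=12, probe 12,0,3,8 -> slot 8
285: h=12, probe 12,0,3,8,2 -> slot 2
Table: [662, _, 285, 779, _, 490, _, _, 506, _, _, _, 636]

4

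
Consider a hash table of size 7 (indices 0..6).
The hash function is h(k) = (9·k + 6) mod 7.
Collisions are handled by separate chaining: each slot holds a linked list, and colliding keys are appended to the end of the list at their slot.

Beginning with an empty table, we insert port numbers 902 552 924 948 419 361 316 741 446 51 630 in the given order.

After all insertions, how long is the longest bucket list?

4

Insert 902: h=4, bucket 4 empty → new chain.
Insert 552: h=4, bucket 4 nonempty → append to chain.
Insert 924: h=6, bucket 6 empty → new chain.
Insert 948: h=5, bucket 5 empty → new chain.
Insert 419: h=4, bucket 4 nonempty → append to chain.
Insert 361: h=0, bucket 0 empty → new chain.
Insert 316: h=1, bucket 1 empty → new chain.
Insert 741: h=4, bucket 4 nonempty → append to chain.
Insert 446: h=2, bucket 2 empty → new chain.
Insert 51: h=3, bucket 3 empty → new chain.
Insert 630: h=6, bucket 6 nonempty → append to chain.
Final buckets:
0: 361
1: 316
2: 446
3: 51
4: 902 -> 552 -> 419 -> 741
5: 948
6: 924 -> 630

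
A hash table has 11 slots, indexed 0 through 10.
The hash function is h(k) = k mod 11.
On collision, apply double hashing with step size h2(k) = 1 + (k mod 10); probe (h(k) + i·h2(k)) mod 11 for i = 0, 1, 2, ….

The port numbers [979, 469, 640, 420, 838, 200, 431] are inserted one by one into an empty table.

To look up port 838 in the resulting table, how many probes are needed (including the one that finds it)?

3

979: h=0 → slot 0
469: h=7 → slot 7
640: h=2 → slot 2
420: h=2, h2=1, probe 2,3 → slot 3
838: h=2, h2=9, probe 2,0,9 → slot 9
200: h=2, h2=1, probe 2,3,4 → slot 4
431: h=2, h2=2, probe 2,4,6 → slot 6
Table: [979, -, 640, 420, 200, -, 431, 469, -, 838, -]
Lookup 838: h=2, h2=9, probe 2,0,9 → found at 9.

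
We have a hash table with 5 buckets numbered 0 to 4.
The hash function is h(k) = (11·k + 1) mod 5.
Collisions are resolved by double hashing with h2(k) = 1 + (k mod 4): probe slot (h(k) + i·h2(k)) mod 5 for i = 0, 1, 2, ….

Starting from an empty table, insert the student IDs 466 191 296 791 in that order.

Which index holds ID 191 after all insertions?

466: h=2 => slot 2
191: h=2, h2=4, probe 2,1 => slot 1
296: h=2, h2=1, probe 2,3 => slot 3
791: h=2, h2=4, probe 2,1,0 => slot 0
Table: [791, 191, 466, 296, —]

1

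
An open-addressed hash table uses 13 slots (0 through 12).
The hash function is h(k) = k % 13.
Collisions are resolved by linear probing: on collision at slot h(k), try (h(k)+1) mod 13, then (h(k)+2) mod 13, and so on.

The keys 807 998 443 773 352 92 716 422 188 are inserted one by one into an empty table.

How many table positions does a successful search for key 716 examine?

5

Insert 807: h=1, slot 1 empty → index 1.
Insert 998: h=10, slot 10 empty → index 10.
Insert 443: h=1, slot 1 occupied → index 2.
Insert 773: h=6, slot 6 empty → index 6.
Insert 352: h=1, slots 1,2 occupied → index 3.
Insert 92: h=1, slots 1,2,3 occupied → index 4.
Insert 716: h=1, slots 1,2,3,4 occupied → index 5.
Insert 422: h=6, slot 6 occupied → index 7.
Insert 188: h=6, slots 6,7 occupied → index 8.
Table: [-, 807, 443, 352, 92, 716, 773, 422, 188, -, 998, -, -]
Lookup 716: h=1, probe 1,2,3,4,5 → found at 5.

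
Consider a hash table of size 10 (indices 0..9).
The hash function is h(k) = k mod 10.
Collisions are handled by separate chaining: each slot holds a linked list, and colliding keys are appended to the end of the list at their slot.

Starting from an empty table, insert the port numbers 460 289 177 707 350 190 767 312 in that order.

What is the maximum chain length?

Insert 460: h=0, bucket 0 empty → new chain.
Insert 289: h=9, bucket 9 empty → new chain.
Insert 177: h=7, bucket 7 empty → new chain.
Insert 707: h=7, bucket 7 nonempty → append to chain.
Insert 350: h=0, bucket 0 nonempty → append to chain.
Insert 190: h=0, bucket 0 nonempty → append to chain.
Insert 767: h=7, bucket 7 nonempty → append to chain.
Insert 312: h=2, bucket 2 empty → new chain.
Final buckets:
0: 460 -> 350 -> 190
1: -
2: 312
3: -
4: -
5: -
6: -
7: 177 -> 707 -> 767
8: -
9: 289

3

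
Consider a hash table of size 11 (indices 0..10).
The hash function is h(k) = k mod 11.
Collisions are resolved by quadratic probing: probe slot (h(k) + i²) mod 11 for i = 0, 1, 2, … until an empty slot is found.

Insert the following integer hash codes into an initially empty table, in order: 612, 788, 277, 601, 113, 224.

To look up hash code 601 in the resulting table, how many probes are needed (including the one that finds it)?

3

Insert 612: h=7, slot 7 empty => index 7.
Insert 788: h=7, slot 7 occupied => index 8.
Insert 277: h=2, slot 2 empty => index 2.
Insert 601: h=7, slots 7,8 occupied => index 0.
Insert 113: h=3, slot 3 empty => index 3.
Insert 224: h=4, slot 4 empty => index 4.
Table: [601, -, 277, 113, 224, -, -, 612, 788, -, -]
Lookup 601: h=7, probe 7,8,0 → found at 0.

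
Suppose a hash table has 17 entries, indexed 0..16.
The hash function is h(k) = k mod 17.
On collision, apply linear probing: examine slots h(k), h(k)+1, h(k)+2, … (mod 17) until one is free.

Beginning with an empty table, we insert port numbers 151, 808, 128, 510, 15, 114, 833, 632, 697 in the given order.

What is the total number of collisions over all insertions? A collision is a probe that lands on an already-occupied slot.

151 hashes to 15; slot 15 is free => place at 15.
808 hashes to 9; slot 9 is free => place at 9.
128 hashes to 9; 9 taken => place at 10.
510 hashes to 0; slot 0 is free => place at 0.
15 hashes to 15; 15 taken => place at 16.
114 hashes to 12; slot 12 is free => place at 12.
833 hashes to 0; 0 taken => place at 1.
632 hashes to 3; slot 3 is free => place at 3.
697 hashes to 0; 0,1 taken => place at 2.
Table: [510, 833, 697, 632, -, -, -, -, -, 808, 128, -, 114, -, -, 151, 15]

5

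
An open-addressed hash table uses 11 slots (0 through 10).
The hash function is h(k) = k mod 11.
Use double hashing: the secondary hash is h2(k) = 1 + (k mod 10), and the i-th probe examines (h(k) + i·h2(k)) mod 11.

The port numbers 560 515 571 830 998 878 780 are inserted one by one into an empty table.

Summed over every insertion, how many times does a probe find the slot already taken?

3

560: h=10 => slot 10
515: h=9 => slot 9
571: h=10, h2=2, probe 10,1 => slot 1
830: h=5 => slot 5
998: h=8 => slot 8
878: h=9, h2=9, probe 9,7 => slot 7
780: h=10, h2=1, probe 10,0 => slot 0
Table: [780, 571, ∅, ∅, ∅, 830, ∅, 878, 998, 515, 560]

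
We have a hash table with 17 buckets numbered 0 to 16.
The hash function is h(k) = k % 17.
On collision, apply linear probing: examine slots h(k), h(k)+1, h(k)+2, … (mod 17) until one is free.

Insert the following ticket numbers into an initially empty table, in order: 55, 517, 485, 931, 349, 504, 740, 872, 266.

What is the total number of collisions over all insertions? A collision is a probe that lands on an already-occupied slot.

55 hashes to 4; slot 4 is free => place at 4.
517 hashes to 7; slot 7 is free => place at 7.
485 hashes to 9; slot 9 is free => place at 9.
931 hashes to 13; slot 13 is free => place at 13.
349 hashes to 9; 9 taken => place at 10.
504 hashes to 11; slot 11 is free => place at 11.
740 hashes to 9; 9,10,11 taken => place at 12.
872 hashes to 5; slot 5 is free => place at 5.
266 hashes to 11; 11,12,13 taken => place at 14.
Table: [∅, ∅, ∅, ∅, 55, 872, ∅, 517, ∅, 485, 349, 504, 740, 931, 266, ∅, ∅]

7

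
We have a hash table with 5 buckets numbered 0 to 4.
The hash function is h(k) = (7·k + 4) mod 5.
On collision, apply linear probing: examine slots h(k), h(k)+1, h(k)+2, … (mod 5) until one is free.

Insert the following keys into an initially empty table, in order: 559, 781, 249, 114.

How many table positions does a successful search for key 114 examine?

559: h=2 => slot 2
781: h=1 => slot 1
249: h=2, probe 2,3 => slot 3
114: h=2, probe 2,3,4 => slot 4
Table: [_, 781, 559, 249, 114]
Lookup 114: h=2, probe 2,3,4 → found at 4.

3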